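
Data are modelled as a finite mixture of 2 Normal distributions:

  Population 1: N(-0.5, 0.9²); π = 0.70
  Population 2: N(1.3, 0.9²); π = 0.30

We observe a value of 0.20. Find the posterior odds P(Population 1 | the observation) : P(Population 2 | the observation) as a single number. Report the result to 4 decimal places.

3.6391

Posterior odds = (P(Z=i) f_i(x)) / (P(Z=j) f_j(x)); the normalising sum cancels.
Normal densities:
  L_1 = 0.327572
  L_2 = 0.210033
0.2293 / 0.0630098 ≈ 3.6391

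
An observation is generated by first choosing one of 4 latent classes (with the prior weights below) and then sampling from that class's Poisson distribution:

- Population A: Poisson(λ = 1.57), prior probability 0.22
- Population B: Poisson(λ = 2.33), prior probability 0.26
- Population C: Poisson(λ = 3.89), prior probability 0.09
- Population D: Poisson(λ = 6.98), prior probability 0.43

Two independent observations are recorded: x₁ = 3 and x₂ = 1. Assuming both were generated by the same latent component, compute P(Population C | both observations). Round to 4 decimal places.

0.0616

By Bayes' theorem, P(k | x) = P(Z=k) f_k(x) / Σ_j P(Z=j) f_j(x).
Since both observations come from the same component, the likelihood for component k is f_k(x₁)·f_k(x₂).
  p_A = [0.134185] × [0.326631] = 0.0438291
  p_B = [0.205121] × [0.226699] = 0.0465008
  p_C = [0.200582] × [0.0795324] = 0.0159528
  p_D = [0.0527278] × [0.00649352] = 0.000342389
Prior × likelihood for each component:
  P(Z=A)·p_A = 0.22 × 0.0438291 = 0.0096424
  P(Z=B)·p_B = 0.26 × 0.0465008 = 0.0120902
  P(Z=C)·p_C = 0.09 × 0.0159528 = 0.00143575
  P(Z=D)·p_D = 0.43 × 0.000342389 = 0.000147227
Marginal: 0.0096424 + 0.0120902 + 0.00143575 + 0.000147227 = 0.0233156
P(Population C | x) = 0.00143575 / 0.0233156 ≈ 0.0616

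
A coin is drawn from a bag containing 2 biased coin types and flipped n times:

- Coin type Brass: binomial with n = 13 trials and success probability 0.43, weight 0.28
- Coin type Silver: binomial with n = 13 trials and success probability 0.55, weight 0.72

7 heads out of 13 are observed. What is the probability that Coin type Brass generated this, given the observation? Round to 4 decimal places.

0.2229

The responsibility of component k is π_k f_k(x) divided by Σ_j π_j f_j(x).
Evaluate each component's likelihood at the observed value:
  L_Brass = C(13,7)·0.43^7·0.57^6 = 1716·0.00271819·0.0342964 = 0.159973
  L_Silver = C(13,7)·0.55^7·0.45^6 = 1716·0.0152244·0.00830377 = 0.216936
Unnormalised posteriors:
  π_Brass·L_Brass = 0.28 × 0.159973 = 0.0447923
  π_Silver·L_Silver = 0.72 × 0.216936 = 0.156194
Denominator: 0.0447923 + 0.156194 = 0.200986
Responsibility of Coin type Brass: 0.0447923 / 0.200986 ≈ 0.2229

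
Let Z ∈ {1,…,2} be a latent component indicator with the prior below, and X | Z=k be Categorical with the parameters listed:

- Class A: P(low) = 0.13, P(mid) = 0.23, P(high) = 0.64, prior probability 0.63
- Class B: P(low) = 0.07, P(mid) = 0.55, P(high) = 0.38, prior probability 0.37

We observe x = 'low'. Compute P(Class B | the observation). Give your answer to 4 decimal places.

Apply Bayes' rule: the posterior for each component is proportional to its prior times its likelihood at x.
Component likelihoods at x = 'low':
  L_A = P(low | comp) = 0.13
  L_B = P(low | comp) = 0.07
Unnormalised posteriors:
  P(Z=A)·L_A = 0.63 × 0.13 = 0.0819
  P(Z=B)·L_B = 0.37 × 0.07 = 0.0259
Evidence: 0.0819 + 0.0259 = 0.1078
P(Class B | data) ≈ 0.2403

0.2403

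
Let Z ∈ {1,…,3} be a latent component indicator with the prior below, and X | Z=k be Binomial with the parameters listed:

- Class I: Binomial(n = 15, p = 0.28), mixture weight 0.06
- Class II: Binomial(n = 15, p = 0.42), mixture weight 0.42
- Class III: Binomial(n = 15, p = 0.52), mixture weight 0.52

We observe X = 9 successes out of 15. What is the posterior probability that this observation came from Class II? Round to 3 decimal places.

Posterior ∝ prior × likelihood, so P(k | x) ∝ w_k f_k(x); normalise over all components.
Binomial probabilities:
  L_I = 0.00737601
  L_II = 0.0774846
  L_III = 0.170169
Prior × likelihood for each component:
  w_I·L_I = 0.06 × 0.00737601 = 0.00044256
  w_II·L_II = 0.42 × 0.0774846 = 0.0325436
  w_III·L_III = 0.52 × 0.170169 = 0.0884881
Evidence: 0.00044256 + 0.0325436 + 0.0884881 = 0.121474
So the posterior for Class II is 0.0325436 / 0.121474 ≈ 0.268.

0.268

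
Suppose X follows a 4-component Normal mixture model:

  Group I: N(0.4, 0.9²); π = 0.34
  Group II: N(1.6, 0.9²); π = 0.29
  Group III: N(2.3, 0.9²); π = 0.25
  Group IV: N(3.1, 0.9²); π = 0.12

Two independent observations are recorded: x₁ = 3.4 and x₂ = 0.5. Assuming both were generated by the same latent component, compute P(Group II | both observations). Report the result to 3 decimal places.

0.493

By Bayes' theorem, P(k | x) = π_k f_k(x) / Σ_j π_j f_j(x).
Since both observations come from the same component, the likelihood for component k is f_k(x₁)·f_k(x₂).
  f_I = [(1/(0.9·√(2π)))·exp(−(3.4−0.4)²/(2·0.9²)) = 0.443269·exp(-5.55556) = 0.00171364] × [0.440541] = 0.000754931
  f_II = [(1/(0.9·√(2π)))·exp(−(3.4−1.6)²/(2·0.9²)) = 0.443269·exp(-2.00000) = 0.05999] × [0.210033] = 0.0125999
  f_III = [(1/(0.9·√(2π)))·exp(−(3.4−2.3)²/(2·0.9²)) = 0.443269·exp(-0.74691) = 0.210033] × [0.05999] = 0.0125999
  f_IV = [(1/(0.9·√(2π)))·exp(−(3.4−3.1)²/(2·0.9²)) = 0.443269·exp(-0.05556) = 0.419315] × [0.00683009] = 0.00286396
Unnormalised posteriors:
  π_I·f_I = 0.34 × 0.000754931 = 0.000256676
  π_II·f_II = 0.29 × 0.0125999 = 0.00365396
  π_III·f_III = 0.25 × 0.0125999 = 0.00314996
  π_IV·f_IV = 0.12 × 0.00286396 = 0.000343675
Denominator: 0.000256676 + 0.00365396 + 0.00314996 + 0.000343675 = 0.00740428
So the posterior for Group II is 0.00365396 / 0.00740428 ≈ 0.493.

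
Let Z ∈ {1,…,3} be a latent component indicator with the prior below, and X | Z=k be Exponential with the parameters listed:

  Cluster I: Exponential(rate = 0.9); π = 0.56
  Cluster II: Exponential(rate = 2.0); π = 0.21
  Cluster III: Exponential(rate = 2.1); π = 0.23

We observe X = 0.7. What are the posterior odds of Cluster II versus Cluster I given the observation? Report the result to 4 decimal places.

Since P(k|x) ∝ π_k f_k(x), the posterior odds are π_i f_i(x) / (π_j f_j(x)).
Component likelihoods at x = 0.7:
  p_I = 0.479333
  p_II = 0.493194
  p_III = 0.482844
0.103571 / 0.268426 ≈ 0.3858

0.3858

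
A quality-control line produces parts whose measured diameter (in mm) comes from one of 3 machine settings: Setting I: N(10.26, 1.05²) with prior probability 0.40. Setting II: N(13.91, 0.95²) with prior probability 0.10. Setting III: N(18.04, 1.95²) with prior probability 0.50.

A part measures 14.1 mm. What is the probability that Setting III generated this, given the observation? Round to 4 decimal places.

The responsibility of component k is π_k f_k(x) divided by Σ_j π_j f_j(x).
Evaluate each component's likelihood at the observed value:
  p_I = (1/(1.05·√(2π)))·exp(−(14.1−10.26)²/(2·1.05²)) = 0.379945·exp(-6.68735) = 0.000473634
  p_II = (1/(0.95·√(2π)))·exp(−(14.1−13.91)²/(2·0.95²)) = 0.419939·exp(-0.02000) = 0.411624
  p_III = (1/(1.95·√(2π)))·exp(−(14.1−18.04)²/(2·1.95²)) = 0.204586·exp(-2.04124) = 0.0265692
Unnormalised posteriors:
  π_I·p_I = 0.40 × 0.000473634 = 0.000189454
  π_II·p_II = 0.10 × 0.411624 = 0.0411624
  π_III·p_III = 0.50 × 0.0265692 = 0.0132846
Evidence: 0.000189454 + 0.0411624 + 0.0132846 = 0.0546364
P(Setting III | data) = 0.0132846 / 0.0546364 ≈ 0.2431

0.2431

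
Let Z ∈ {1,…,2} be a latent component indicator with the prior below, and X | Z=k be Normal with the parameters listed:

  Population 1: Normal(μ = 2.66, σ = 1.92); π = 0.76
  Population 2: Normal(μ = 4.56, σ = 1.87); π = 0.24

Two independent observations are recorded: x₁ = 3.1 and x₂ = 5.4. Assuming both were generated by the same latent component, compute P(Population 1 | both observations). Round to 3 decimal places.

Posterior ∝ prior × likelihood, so P(k | x) ∝ w_k f_k(x); normalise over all components.
Since both observations come from the same component, the likelihood for component k is f_k(x₁)·f_k(x₂).
  f_1 = [(1/(1.92·√(2π)))·exp(−(3.1−2.66)²/(2·1.92²)) = 0.207782·exp(-0.02626) = 0.202397] × [0.075054] = 0.0151907
  f_2 = [(1/(1.87·√(2π)))·exp(−(3.1−4.56)²/(2·1.87²)) = 0.213338·exp(-0.30478) = 0.15729] × [0.192865] = 0.0303358
Prior × likelihood for each component:
  w_1·f_1 = 0.76 × 0.0151907 = 0.011545
  w_2·f_2 = 0.24 × 0.0303358 = 0.00728059
Evidence: 0.011545 + 0.00728059 = 0.0188255
P(Population 1 | x) = 0.011545 / 0.0188255 ≈ 0.613

0.613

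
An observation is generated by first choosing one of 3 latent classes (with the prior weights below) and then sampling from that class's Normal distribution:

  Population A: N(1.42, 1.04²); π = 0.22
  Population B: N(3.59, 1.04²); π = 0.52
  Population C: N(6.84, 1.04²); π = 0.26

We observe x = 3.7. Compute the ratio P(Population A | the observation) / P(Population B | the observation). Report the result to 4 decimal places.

Posterior odds = (π_i f_i(x)) / (π_j f_j(x)); the normalising sum cancels.
Component likelihoods at x = 3.7:
  p_A = 0.0346913
  p_B = 0.381459
  p_C = 0.00402176
0.00763209 / 0.198359 ≈ 0.0385

0.0385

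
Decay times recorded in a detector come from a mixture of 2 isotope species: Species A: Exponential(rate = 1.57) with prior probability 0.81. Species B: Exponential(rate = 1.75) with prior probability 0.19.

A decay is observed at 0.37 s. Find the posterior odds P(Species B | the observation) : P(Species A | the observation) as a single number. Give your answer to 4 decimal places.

0.2446

Posterior odds = (w_i f_i(x)) / (w_j f_j(x)); the normalising sum cancels.
Exponential densities:
  f_A = 1.57·e^(−1.57·0.37) = 1.57·e^(−0.5809) = 0.87825
  f_B = 1.75·e^(−1.75·0.37) = 1.75·e^(−0.6475) = 0.915867
Odds = (0.19/0.81) × (0.915867/0.87825) = 0.234568 × 1.04283 ≈ 0.2446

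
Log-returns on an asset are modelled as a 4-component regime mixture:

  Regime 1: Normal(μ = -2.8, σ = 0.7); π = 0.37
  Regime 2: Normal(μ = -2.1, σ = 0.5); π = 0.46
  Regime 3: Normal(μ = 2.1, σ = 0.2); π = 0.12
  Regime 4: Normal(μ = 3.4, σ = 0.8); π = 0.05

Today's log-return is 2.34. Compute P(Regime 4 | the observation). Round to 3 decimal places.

0.082

P(component k | x) = π_k·f_k(x) / marginal(x), where marginal(x) = Σ_j π_j·f_j(x).
Component likelihoods at x = 2.34:
  p_1 = (1/(0.7·√(2π)))·exp(−(2.34−-2.8)²/(2·0.7²)) = 0.569918·exp(-26.95878) = 1.11626e-12
  p_2 = (1/(0.5·√(2π)))·exp(−(2.34−-2.1)²/(2·0.5²)) = 0.797885·exp(-39.42720) = 6.01069e-18
  p_3 = (1/(0.2·√(2π)))·exp(−(2.34−2.1)²/(2·0.2²)) = 1.994711·exp(-0.72000) = 0.97093
  p_4 = (1/(0.8·√(2π)))·exp(−(2.34−3.4)²/(2·0.8²)) = 0.498678·exp(-0.87781) = 0.207296
Weight by the priors:
  π_1·p_1 = 0.37 × 1.11626e-12 = 4.13015e-13
  π_2·p_2 = 0.46 × 6.01069e-18 = 2.76492e-18
  π_3·p_3 = 0.12 × 0.97093 = 0.116512
  π_4·p_4 = 0.05 × 0.207296 = 0.0103648
Sum: 4.13015e-13 + 2.76492e-18 + 0.116512 + 0.0103648 = 0.126876
P(Regime 4 | x) = 0.0103648 / 0.126876 ≈ 0.082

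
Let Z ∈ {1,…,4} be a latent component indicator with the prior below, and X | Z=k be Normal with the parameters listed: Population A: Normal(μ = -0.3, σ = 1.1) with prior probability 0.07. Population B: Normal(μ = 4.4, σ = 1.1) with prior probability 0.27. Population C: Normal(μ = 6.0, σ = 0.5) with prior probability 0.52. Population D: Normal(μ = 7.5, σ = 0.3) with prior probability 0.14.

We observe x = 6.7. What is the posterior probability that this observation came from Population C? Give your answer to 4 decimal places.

By Bayes' theorem, P(k | x) = w_k f_k(x) / Σ_j w_j f_j(x).
Evaluate each component's likelihood at the observed value:
  L_A = 5.8338e-10
  L_B = 0.0407541
  L_C = 0.299455
  L_D = 0.0379866
Multiply by the mixture weights:
  w_A·L_A = 0.07 × 5.8338e-10 = 4.08366e-11
  w_B·L_B = 0.27 × 0.0407541 = 0.0110036
  w_C·L_C = 0.52 × 0.299455 = 0.155717
  w_D·L_D = 0.14 × 0.0379866 = 0.00531813
Denominator: 4.08366e-11 + 0.0110036 + 0.155717 + 0.00531813 = 0.172038
P(Population C | 6.7) = 0.155717 / 0.172038 ≈ 0.9051

0.9051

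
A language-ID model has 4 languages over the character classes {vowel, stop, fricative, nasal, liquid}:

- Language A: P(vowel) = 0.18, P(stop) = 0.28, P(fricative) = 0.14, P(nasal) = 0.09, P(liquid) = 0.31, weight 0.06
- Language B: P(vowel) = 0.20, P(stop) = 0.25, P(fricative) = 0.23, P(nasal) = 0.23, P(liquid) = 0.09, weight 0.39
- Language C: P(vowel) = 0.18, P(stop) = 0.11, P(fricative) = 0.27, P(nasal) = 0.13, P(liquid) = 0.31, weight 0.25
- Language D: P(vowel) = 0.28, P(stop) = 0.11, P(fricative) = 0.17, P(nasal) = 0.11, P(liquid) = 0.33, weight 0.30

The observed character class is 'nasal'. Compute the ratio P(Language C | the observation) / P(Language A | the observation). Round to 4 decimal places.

6.0185

Since P(k|x) ∝ π_k f_k(x), the posterior odds are π_i f_i(x) / (π_j f_j(x)).
Component likelihoods at x = 'nasal':
  p_A = 0.09
  p_B = 0.23
  p_C = 0.13
  p_D = 0.11
Odds = (0.25/0.06) × (0.13/0.09) = 4.16667 × 1.44444 ≈ 6.0185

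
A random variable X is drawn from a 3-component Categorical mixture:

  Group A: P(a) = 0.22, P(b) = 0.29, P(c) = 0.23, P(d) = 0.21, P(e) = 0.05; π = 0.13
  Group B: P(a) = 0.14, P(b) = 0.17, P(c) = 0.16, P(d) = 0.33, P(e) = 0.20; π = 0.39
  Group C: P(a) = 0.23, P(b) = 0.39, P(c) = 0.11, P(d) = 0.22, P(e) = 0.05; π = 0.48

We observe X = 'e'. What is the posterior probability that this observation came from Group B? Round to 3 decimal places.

0.719

Posterior ∝ prior × likelihood, so P(k | x) ∝ P(Z=k) f_k(x); normalise over all components.
Component likelihoods at x = 'e':
  f_A = 0.05
  f_B = 0.2
  f_C = 0.05
Prior × likelihood for each component:
  P(Z=A)·f_A = 0.13 × 0.05 = 0.0065
  P(Z=B)·f_B = 0.39 × 0.2 = 0.078
  P(Z=C)·f_C = 0.48 × 0.05 = 0.024
Normaliser: 0.0065 + 0.078 + 0.024 = 0.1085
Responsibility of Group B: 0.078 / 0.1085 ≈ 0.719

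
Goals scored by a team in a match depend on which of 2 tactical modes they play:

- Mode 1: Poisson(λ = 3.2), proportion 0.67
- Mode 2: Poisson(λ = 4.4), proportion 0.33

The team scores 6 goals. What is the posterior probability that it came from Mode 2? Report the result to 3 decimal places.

Posterior ∝ prior × likelihood, so P(k | x) ∝ P(Z=k) f_k(x); normalise over all components.
Poisson probabilities:
  L_1 = 0.060789
  L_2 = 0.123734
Prior × likelihood for each component:
  P(Z=1)·L_1 = 0.67 × 0.060789 = 0.0407286
  P(Z=2)·L_2 = 0.33 × 0.123734 = 0.0408321
Marginal: 0.0407286 + 0.0408321 = 0.0815607
P(Mode 2 | the observation) ≈ 0.501

0.501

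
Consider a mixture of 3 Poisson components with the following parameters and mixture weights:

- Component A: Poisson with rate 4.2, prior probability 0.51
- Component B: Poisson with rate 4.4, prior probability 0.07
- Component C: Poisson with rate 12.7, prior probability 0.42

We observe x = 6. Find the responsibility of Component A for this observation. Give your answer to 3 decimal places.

0.783

P(component k | x) = π_k·f_k(x) / marginal(x), where marginal(x) = Σ_j π_j·f_j(x).
Poisson probabilities:
  L_A = 0.114321
  L_B = 0.123734
  L_C = 0.0177807
Prior × likelihood for each component:
  π_A·L_A = 0.51 × 0.114321 = 0.0583038
  π_B·L_B = 0.07 × 0.123734 = 0.00866136
  π_C·L_C = 0.42 × 0.0177807 = 0.00746791
Evidence: 0.0583038 + 0.00866136 + 0.00746791 = 0.074433
Responsibility of Component A: 0.0583038 / 0.074433 ≈ 0.783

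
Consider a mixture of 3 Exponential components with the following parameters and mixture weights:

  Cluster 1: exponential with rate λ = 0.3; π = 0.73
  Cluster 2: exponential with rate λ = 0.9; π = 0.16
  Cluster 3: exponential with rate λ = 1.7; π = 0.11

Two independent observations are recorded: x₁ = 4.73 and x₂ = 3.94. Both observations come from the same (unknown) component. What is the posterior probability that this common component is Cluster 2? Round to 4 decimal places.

0.0107

Apply Bayes' rule: the posterior for each component is proportional to its prior times its likelihood at x.
Since both observations come from the same component, the likelihood for component k is f_k(x₁)·f_k(x₂).
  f_1 = [0.0725868] × [0.0919994] = 0.00667794
  f_2 = [0.0127483] × [0.0259558] = 0.000330891
  f_3 = [0.000547378] × [0.00209674] = 1.14771e-06
Weight by the priors:
  π_1·f_1 = 0.73 × 0.00667794 = 0.0048749
  π_2·f_2 = 0.16 × 0.000330891 = 5.29426e-05
  π_3·f_3 = 0.11 × 1.14771e-06 = 1.26248e-07
Evidence: 0.0048749 + 5.29426e-05 + 1.26248e-07 = 0.00492797
P(Cluster 2 | x₁, x₂) = 5.29426e-05 / 0.00492797 ≈ 0.0107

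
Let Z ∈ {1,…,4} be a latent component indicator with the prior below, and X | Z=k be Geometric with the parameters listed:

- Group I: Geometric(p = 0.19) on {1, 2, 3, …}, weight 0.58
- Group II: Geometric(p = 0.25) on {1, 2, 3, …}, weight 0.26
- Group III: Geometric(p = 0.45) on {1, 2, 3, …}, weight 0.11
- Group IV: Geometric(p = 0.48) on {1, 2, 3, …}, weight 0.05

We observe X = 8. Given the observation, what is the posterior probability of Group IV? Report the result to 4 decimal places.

Apply Bayes' rule: the posterior for each component is proportional to its prior times its likelihood at x.
Component likelihoods at x = 8:
  L_I = 0.0434659
  L_II = 0.033371
  L_III = 0.00685096
  L_IV = 0.00493474
Weight by the priors:
  π_I·L_I = 0.58 × 0.0434659 = 0.0252102
  π_II·L_II = 0.26 × 0.033371 = 0.00867645
  π_III·L_III = 0.11 × 0.00685096 = 0.000753605
  π_IV·L_IV = 0.05 × 0.00493474 = 0.000246737
Denominator: 0.0252102 + 0.00867645 + 0.000753605 + 0.000246737 = 0.034887
Responsibility of Group IV: 0.000246737 / 0.034887 ≈ 0.0071

0.0071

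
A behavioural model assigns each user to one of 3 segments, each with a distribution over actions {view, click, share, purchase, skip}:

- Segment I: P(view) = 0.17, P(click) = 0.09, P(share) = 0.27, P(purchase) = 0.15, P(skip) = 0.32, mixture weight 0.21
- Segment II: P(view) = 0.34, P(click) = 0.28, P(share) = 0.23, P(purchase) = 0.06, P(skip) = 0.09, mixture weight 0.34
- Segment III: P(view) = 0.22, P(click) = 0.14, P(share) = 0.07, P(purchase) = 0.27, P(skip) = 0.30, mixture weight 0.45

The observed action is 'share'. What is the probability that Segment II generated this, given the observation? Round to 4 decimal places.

0.4700

P(component k | x) = w_k·f_k(x) / marginal(x), where marginal(x) = Σ_j w_j·f_j(x).
Evaluate each component's likelihood at the observed value:
  f_I = P(share | comp) = 0.27
  f_II = P(share | comp) = 0.23
  f_III = P(share | comp) = 0.07
Multiply by the mixture weights:
  w_I·f_I = 0.21 × 0.27 = 0.0567
  w_II·f_II = 0.34 × 0.23 = 0.0782
  w_III·f_III = 0.45 × 0.07 = 0.0315
Sum: 0.0567 + 0.0782 + 0.0315 = 0.1664
Responsibility of Segment II: 0.0782 / 0.1664 ≈ 0.4700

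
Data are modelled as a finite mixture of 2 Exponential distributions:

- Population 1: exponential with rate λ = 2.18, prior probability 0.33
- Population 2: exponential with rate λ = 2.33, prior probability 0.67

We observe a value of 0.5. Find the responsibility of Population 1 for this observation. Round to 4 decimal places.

Apply Bayes' rule: the posterior for each component is proportional to its prior times its likelihood at x.
Exponential densities:
  p_1 = 0.732952
  p_2 = 0.72678
Unnormalised posteriors:
  π_1·p_1 = 0.33 × 0.732952 = 0.241874
  π_2·p_2 = 0.67 × 0.72678 = 0.486942
Denominator: 0.241874 + 0.486942 = 0.728817
So the posterior for Population 1 is 0.241874 / 0.728817 ≈ 0.3319.

0.3319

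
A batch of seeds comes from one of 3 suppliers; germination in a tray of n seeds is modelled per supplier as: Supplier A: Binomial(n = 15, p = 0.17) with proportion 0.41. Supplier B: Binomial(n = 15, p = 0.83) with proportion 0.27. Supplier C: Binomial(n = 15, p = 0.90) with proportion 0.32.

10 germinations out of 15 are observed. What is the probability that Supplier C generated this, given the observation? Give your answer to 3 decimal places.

P(component k | x) = w_k·f_k(x) / marginal(x), where marginal(x) = Σ_j w_j·f_j(x).
Binomial probabilities:
  L_A = C(15,10)·0.17^10·0.83^5 = 3003·2.01599e-08·0.393904 = 2.38471e-05
  L_B = C(15,10)·0.83^10·0.17^5 = 3003·0.15516·0.000141986 = 0.0661578
  L_C = C(15,10)·0.90^10·0.10^5 = 3003·0.348678·1e-05 = 0.0104708
Multiply by the mixture weights:
  w_A·L_A = 0.41 × 2.38471e-05 = 9.7773e-06
  w_B·L_B = 0.27 × 0.0661578 = 0.0178626
  w_C·L_C = 0.32 × 0.0104708 = 0.00335066
Sum: 9.7773e-06 + 0.0178626 + 0.00335066 = 0.021223
Responsibility of Supplier C: 0.00335066 / 0.021223 ≈ 0.158

0.158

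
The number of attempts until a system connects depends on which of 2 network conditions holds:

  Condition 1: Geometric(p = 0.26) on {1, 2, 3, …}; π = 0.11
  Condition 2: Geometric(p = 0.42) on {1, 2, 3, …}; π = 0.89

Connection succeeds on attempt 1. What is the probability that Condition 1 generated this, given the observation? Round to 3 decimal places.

By Bayes' theorem, P(k | x) = w_k f_k(x) / Σ_j w_j f_j(x).
Geometric probabilities:
  p_1 = 0.26·(1−0.26)^0 = 0.26·1 = 0.26
  p_2 = 0.42·(1−0.42)^0 = 0.42·1 = 0.42
Prior × likelihood for each component:
  w_1·p_1 = 0.11 × 0.26 = 0.0286
  w_2·p_2 = 0.89 × 0.42 = 0.3738
Denominator: 0.0286 + 0.3738 = 0.4024
So the posterior for Condition 1 is 0.0286 / 0.4024 ≈ 0.071.

0.071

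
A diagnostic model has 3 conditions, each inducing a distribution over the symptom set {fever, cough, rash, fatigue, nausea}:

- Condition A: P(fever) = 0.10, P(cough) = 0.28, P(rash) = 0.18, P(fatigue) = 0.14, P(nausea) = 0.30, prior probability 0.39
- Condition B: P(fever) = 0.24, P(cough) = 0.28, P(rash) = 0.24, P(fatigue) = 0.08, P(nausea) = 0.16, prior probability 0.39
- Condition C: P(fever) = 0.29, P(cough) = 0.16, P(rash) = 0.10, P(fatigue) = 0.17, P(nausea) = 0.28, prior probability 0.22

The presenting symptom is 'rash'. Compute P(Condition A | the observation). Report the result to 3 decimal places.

0.378

Posterior ∝ prior × likelihood, so P(k | x) ∝ P(Z=k) f_k(x); normalise over all components.
Categorical probabilities:
  L_A = P(rash | comp) = 0.18
  L_B = P(rash | comp) = 0.24
  L_C = P(rash | comp) = 0.10
Weight by the priors:
  P(Z=A)·L_A = 0.39 × 0.18 = 0.0702
  P(Z=B)·L_B = 0.39 × 0.24 = 0.0936
  P(Z=C)·L_C = 0.22 × 0.1 = 0.022
Marginal: 0.0702 + 0.0936 + 0.022 = 0.1858
So the posterior for Condition A is 0.0702 / 0.1858 ≈ 0.378.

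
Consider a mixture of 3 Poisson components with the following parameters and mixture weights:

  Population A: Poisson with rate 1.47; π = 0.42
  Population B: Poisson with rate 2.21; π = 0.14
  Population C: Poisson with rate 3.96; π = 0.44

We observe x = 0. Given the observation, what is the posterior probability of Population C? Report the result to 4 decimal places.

The responsibility of component k is π_k f_k(x) divided by Σ_j π_j f_j(x).
Evaluate each component's likelihood at the observed value:
  f_A = 0.229925
  f_B = 0.109701
  f_C = 0.0190631
Unnormalised posteriors:
  π_A·f_A = 0.42 × 0.229925 = 0.0965687
  π_B·f_B = 0.14 × 0.109701 = 0.0153581
  π_C·f_C = 0.44 × 0.0190631 = 0.00838777
Sum: 0.0965687 + 0.0153581 + 0.00838777 = 0.120315
Responsibility of Population C: 0.00838777 / 0.120315 ≈ 0.0697

0.0697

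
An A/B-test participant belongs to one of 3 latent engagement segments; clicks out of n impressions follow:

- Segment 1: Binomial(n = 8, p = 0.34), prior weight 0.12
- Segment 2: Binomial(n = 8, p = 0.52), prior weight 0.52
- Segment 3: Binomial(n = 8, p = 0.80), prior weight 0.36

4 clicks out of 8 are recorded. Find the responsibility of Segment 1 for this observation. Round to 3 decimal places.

0.119

Posterior ∝ prior × likelihood, so P(k | x) ∝ π_k f_k(x); normalise over all components.
Evaluate each component's likelihood at the observed value:
  f_1 = C(8,4)·0.34^4·0.66^4 = 70·0.0133634·0.189747 = 0.177496
  f_2 = C(8,4)·0.52^4·0.48^4 = 70·0.0731162·0.0530842 = 0.271692
  f_3 = C(8,4)·0.80^4·0.20^4 = 70·0.4096·0.0016 = 0.0458752
Multiply by the mixture weights:
  π_1·f_1 = 0.12 × 0.177496 = 0.0212996
  π_2·f_2 = 0.52 × 0.271692 = 0.14128
  π_3·f_3 = 0.36 × 0.0458752 = 0.0165151
Evidence: 0.0212996 + 0.14128 + 0.0165151 = 0.179094
Responsibility of Segment 1: 0.0212996 / 0.179094 ≈ 0.119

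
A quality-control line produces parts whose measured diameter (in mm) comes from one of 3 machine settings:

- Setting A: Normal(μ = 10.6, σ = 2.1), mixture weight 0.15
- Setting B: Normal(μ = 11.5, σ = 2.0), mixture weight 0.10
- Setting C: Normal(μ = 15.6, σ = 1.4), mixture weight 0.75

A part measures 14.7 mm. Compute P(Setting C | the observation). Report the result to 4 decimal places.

Apply Bayes' rule: the posterior for each component is proportional to its prior times its likelihood at x.
Normal densities:
  f_A = (1/(2.1·√(2π)))·exp(−(14.7−10.6)²/(2·2.1²)) = 0.189973·exp(-1.90590) = 0.0282469
  f_B = (1/(2.0·√(2π)))·exp(−(14.7−11.5)²/(2·2.0²)) = 0.199471·exp(-1.28000) = 0.0554604
  f_C = (1/(1.4·√(2π)))·exp(−(14.7−15.6)²/(2·1.4²)) = 0.284959·exp(-0.20663) = 0.231762
Prior × likelihood for each component:
  P(Z=A)·f_A = 0.15 × 0.0282469 = 0.00423703
  P(Z=B)·f_B = 0.10 × 0.0554604 = 0.00554604
  P(Z=C)·f_C = 0.75 × 0.231762 = 0.173822
Sum: 0.00423703 + 0.00554604 + 0.173822 = 0.183605
P(Setting C | the observation) = 0.173822 / 0.183605 ≈ 0.9467

0.9467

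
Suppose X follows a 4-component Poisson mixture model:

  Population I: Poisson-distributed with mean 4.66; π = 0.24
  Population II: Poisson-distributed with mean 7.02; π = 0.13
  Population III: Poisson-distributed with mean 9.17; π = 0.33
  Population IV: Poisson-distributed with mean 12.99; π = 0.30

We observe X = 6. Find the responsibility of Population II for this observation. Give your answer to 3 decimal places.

Apply Bayes' rule: the posterior for each component is proportional to its prior times its likelihood at x.
Poisson probabilities:
  f_I = 0.134639
  f_II = 0.148574
  f_III = 0.0859811
  f_IV = 0.0152348
Unnormalised posteriors:
  P(Z=I)·f_I = 0.24 × 0.134639 = 0.0323133
  P(Z=II)·f_II = 0.13 × 0.148574 = 0.0193146
  P(Z=III)·f_III = 0.33 × 0.0859811 = 0.0283738
  P(Z=IV)·f_IV = 0.30 × 0.0152348 = 0.00457044
Marginal: 0.0323133 + 0.0193146 + 0.0283738 + 0.00457044 = 0.0845722
P(Population II | data) = 0.0193146 / 0.0845722 ≈ 0.228

0.228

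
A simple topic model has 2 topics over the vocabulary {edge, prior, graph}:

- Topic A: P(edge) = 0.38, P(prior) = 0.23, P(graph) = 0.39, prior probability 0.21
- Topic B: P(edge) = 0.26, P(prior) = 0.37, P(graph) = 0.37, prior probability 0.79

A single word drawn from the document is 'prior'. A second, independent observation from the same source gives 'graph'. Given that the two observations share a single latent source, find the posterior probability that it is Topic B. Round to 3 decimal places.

P(component k | x) = π_k·f_k(x) / marginal(x), where marginal(x) = Σ_j π_j·f_j(x).
Since both observations come from the same component, the likelihood for component k is f_k(x₁)·f_k(x₂).
  f_A = [0.23] × [0.39] = 0.0897
  f_B = [0.37] × [0.37] = 0.1369
Prior × likelihood for each component:
  π_A·f_A = 0.21 × 0.0897 = 0.018837
  π_B·f_B = 0.79 × 0.1369 = 0.108151
Normaliser: 0.018837 + 0.108151 = 0.126988
P(Topic B | x₁,x₂) ≈ 0.852

0.852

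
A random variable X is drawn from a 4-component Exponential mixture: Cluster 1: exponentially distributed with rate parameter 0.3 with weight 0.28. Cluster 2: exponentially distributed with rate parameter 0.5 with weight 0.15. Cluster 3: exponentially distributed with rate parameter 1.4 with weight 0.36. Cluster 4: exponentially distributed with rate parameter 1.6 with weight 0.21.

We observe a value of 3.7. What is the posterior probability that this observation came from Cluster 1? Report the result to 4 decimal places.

Apply Bayes' rule: the posterior for each component is proportional to its prior times its likelihood at x.
Evaluate each component's likelihood at the observed value:
  L_1 = 0.0988677
  L_2 = 0.0786186
  L_3 = 0.00787921
  L_4 = 0.00429632
Multiply by the mixture weights:
  w_1·L_1 = 0.28 × 0.0988677 = 0.027683
  w_2·L_2 = 0.15 × 0.0786186 = 0.0117928
  w_3·L_3 = 0.36 × 0.00787921 = 0.00283652
  w_4·L_4 = 0.21 × 0.00429632 = 0.000902227
Sum: 0.027683 + 0.0117928 + 0.00283652 + 0.000902227 = 0.0432145
P(Cluster 1 | x) ≈ 0.6406

0.6406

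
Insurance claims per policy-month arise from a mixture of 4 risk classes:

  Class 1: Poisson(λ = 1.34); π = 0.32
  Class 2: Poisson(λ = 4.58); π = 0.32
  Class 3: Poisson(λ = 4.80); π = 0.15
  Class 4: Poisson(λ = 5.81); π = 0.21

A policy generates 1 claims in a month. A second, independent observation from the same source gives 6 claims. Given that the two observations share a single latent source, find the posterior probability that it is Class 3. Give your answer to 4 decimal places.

0.2284

Apply Bayes' rule: the posterior for each component is proportional to its prior times its likelihood at x.
Since both observations come from the same component, the likelihood for component k is f_k(x₁)·f_k(x₂).
  L_1 = [e^(−1.34)·1.34^1/1! = 0.350873] × [0.00210543] = 0.00073874
  L_2 = [e^(−4.58)·4.58^1/1! = 0.0469674] × [0.131459] = 0.00617431
  L_3 = [e^(−4.80)·4.80^1/1! = 0.0395028] × [0.139798] = 0.00552242
  L_4 = [e^(−5.81)·5.81^1/1! = 0.0174151] × [0.16013] = 0.00278868
Weight by the priors:
  w_1·L_1 = 0.32 × 0.00073874 = 0.000236397
  w_2·L_2 = 0.32 × 0.00617431 = 0.00197578
  w_3·L_3 = 0.15 × 0.00552242 = 0.000828362
  w_4·L_4 = 0.21 × 0.00278868 = 0.000585623
Evidence: 0.000236397 + 0.00197578 + 0.000828362 + 0.000585623 = 0.00362616
Responsibility of Class 3: 0.000828362 / 0.00362616 ≈ 0.2284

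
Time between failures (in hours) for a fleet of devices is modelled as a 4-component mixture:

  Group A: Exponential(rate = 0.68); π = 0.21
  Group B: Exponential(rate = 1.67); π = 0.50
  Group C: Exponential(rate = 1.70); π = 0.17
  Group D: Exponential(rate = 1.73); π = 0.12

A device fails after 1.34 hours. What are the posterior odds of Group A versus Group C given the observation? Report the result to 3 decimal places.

1.938

Only the two components matter; the odds are (π_i f_i(x)) / (π_j f_j(x)).
Evaluate each component's likelihood at the observed value:
  f_A = 0.68·e^(−0.68·1.34) = 0.68·e^(−0.9112) = 0.273388
  f_B = 1.67·e^(−1.67·1.34) = 1.67·e^(−2.2378) = 0.178177
  f_C = 1.70·e^(−1.70·1.34) = 1.70·e^(−2.2780) = 0.174231
  f_D = 1.73·e^(−1.73·1.34) = 1.73·e^(−2.3182) = 0.17032
Odds = (0.21/0.17) × (0.273388/0.174231) = 1.23529 × 1.56911 ≈ 1.938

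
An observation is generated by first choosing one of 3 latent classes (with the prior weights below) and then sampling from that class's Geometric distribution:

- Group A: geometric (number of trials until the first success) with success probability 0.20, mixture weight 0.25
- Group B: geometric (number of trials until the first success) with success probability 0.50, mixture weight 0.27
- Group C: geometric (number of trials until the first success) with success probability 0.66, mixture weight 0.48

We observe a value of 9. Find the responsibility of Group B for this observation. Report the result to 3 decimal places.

0.059

By Bayes' theorem, P(k | x) = w_k f_k(x) / Σ_j w_j f_j(x).
Geometric probabilities:
  f_A = 0.20·(1−0.20)^8 = 0.20·0.167772 = 0.0335544
  f_B = 0.50·(1−0.50)^8 = 0.50·0.00390625 = 0.00195312
  f_C = 0.66·(1−0.66)^8 = 0.66·0.000178579 = 0.000117862
Multiply by the mixture weights:
  w_A·f_A = 0.25 × 0.0335544 = 0.00838861
  w_B·f_B = 0.27 × 0.00195312 = 0.000527344
  w_C·f_C = 0.48 × 0.000117862 = 5.6574e-05
Evidence: 0.00838861 + 0.000527344 + 5.6574e-05 = 0.00897253
So the posterior for Group B is 0.000527344 / 0.00897253 ≈ 0.059.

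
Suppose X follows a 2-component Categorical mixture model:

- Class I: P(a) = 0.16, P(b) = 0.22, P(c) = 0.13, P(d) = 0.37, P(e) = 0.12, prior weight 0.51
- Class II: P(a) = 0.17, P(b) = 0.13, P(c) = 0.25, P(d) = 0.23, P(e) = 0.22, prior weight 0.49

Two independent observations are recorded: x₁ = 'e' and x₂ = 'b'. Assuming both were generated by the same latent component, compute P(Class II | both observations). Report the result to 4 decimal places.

Posterior ∝ prior × likelihood, so P(k | x) ∝ π_k f_k(x); normalise over all components.
Since both observations come from the same component, the likelihood for component k is f_k(x₁)·f_k(x₂).
  L_I = [P(e | comp) = 0.12] × [0.22] = 0.0264
  L_II = [P(e | comp) = 0.22] × [0.13] = 0.0286
Weight by the priors:
  π_I·L_I = 0.51 × 0.0264 = 0.013464
  π_II·L_II = 0.49 × 0.0286 = 0.014014
Normaliser: 0.013464 + 0.014014 = 0.027478
P(Class II | x₁,x₂) = 0.014014 / 0.027478 ≈ 0.5100

0.5100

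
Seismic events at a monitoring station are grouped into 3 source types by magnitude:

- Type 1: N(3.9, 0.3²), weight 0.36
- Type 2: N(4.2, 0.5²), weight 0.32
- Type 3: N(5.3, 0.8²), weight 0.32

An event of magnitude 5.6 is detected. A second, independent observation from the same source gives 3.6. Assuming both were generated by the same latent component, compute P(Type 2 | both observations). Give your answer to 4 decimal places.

0.2023

The responsibility of component k is π_k f_k(x) divided by Σ_j π_j f_j(x).
Since both observations come from the same component, the likelihood for component k is f_k(x₁)·f_k(x₂).
  f_1 = [(1/(0.3·√(2π)))·exp(−(5.6−3.9)²/(2·0.3²)) = 1.329808·exp(-16.05556) = 1.41563e-07] × [0.806569] = 1.1418e-07
  f_2 = [(1/(0.5·√(2π)))·exp(−(5.6−4.2)²/(2·0.5²)) = 0.797885·exp(-3.92000) = 0.0158309] × [0.388372] = 0.00614828
  f_3 = [(1/(0.8·√(2π)))·exp(−(5.6−5.3)²/(2·0.8²)) = 0.498678·exp(-0.07031) = 0.464819] × [0.0521512] = 0.0242409
Multiply by the mixture weights:
  π_1·f_1 = 0.36 × 1.1418e-07 = 4.11049e-08
  π_2·f_2 = 0.32 × 0.00614828 = 0.00196745
  π_3·f_3 = 0.32 × 0.0242409 = 0.00775708
Evidence: 4.11049e-08 + 0.00196745 + 0.00775708 = 0.00972457
P(Type 2 | x₁, x₂) ≈ 0.2023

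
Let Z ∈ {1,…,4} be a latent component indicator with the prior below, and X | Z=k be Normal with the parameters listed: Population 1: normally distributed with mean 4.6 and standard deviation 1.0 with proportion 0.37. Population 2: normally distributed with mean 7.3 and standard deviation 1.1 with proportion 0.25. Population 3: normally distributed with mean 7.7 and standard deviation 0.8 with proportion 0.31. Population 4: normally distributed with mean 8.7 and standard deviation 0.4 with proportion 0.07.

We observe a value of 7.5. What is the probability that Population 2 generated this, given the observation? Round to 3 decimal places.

0.369

The responsibility of component k is w_k f_k(x) divided by Σ_j w_j f_j(x).
Evaluate each component's likelihood at the observed value:
  p_1 = 0.00595253
  p_2 = 0.356729
  p_3 = 0.483335
  p_4 = 0.0110796
Prior × likelihood for each component:
  w_1·p_1 = 0.37 × 0.00595253 = 0.00220244
  w_2·p_2 = 0.25 × 0.356729 = 0.0891824
  w_3·p_3 = 0.31 × 0.483335 = 0.149834
  w_4·p_4 = 0.07 × 0.0110796 = 0.000775573
Evidence: 0.00220244 + 0.0891824 + 0.149834 + 0.000775573 = 0.241994
Responsibility of Population 2: 0.0891824 / 0.241994 ≈ 0.369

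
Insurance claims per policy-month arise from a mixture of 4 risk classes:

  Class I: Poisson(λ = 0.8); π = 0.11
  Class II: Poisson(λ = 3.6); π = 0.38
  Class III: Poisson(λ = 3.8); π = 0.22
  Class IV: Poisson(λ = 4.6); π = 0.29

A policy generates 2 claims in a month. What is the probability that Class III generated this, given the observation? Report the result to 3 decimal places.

The responsibility of component k is π_k f_k(x) divided by Σ_j π_j f_j(x).
Poisson probabilities:
  p_I = 0.143785
  p_II = 0.177058
  p_III = 0.161517
  p_IV = 0.106348
Multiply by the mixture weights:
  π_I·p_I = 0.11 × 0.143785 = 0.0158164
  π_II·p_II = 0.38 × 0.177058 = 0.0672819
  π_III·p_III = 0.22 × 0.161517 = 0.0355337
  π_IV·p_IV = 0.29 × 0.106348 = 0.030841
Marginal: 0.0158164 + 0.0672819 + 0.0355337 + 0.030841 = 0.149473
P(Class III | 2 claims) = 0.0355337 / 0.149473 ≈ 0.238

0.238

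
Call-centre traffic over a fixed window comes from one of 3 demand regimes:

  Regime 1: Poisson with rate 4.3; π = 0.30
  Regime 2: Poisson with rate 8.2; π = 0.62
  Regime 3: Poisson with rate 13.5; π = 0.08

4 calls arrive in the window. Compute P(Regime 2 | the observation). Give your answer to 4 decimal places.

P(component k | x) = w_k·f_k(x) / marginal(x), where marginal(x) = Σ_j w_j·f_j(x).
Component likelihoods at x = 4 calls:
  f_1 = e^(−4.3)·4.3^4/4! = 0.193284
  f_2 = e^(−8.2)·8.2^4/4! = 0.0517404
  f_3 = e^(−13.5)·13.5^4/4! = 0.00189735
Weight by the priors:
  w_1·f_1 = 0.30 × 0.193284 = 0.0579853
  w_2·f_2 = 0.62 × 0.0517404 = 0.032079
  w_3·f_3 = 0.08 × 0.00189735 = 0.000151788
Denominator: 0.0579853 + 0.032079 + 0.000151788 = 0.0902161
Responsibility of Regime 2: 0.032079 / 0.0902161 ≈ 0.3556

0.3556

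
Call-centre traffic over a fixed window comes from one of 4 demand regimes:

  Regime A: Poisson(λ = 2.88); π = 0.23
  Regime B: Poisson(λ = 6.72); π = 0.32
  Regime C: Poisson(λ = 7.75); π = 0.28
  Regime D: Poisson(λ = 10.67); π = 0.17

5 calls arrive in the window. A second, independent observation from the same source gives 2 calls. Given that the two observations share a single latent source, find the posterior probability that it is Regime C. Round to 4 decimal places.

P(component k | x) = w_k·f_k(x) / marginal(x), where marginal(x) = Σ_j w_j·f_j(x).
Since both observations come from the same component, the likelihood for component k is f_k(x₁)·f_k(x₂).
  L_A = [0.0926858] × [0.232802] = 0.0215774
  L_B = [0.137786] × [0.0272427] = 0.00375367
  L_C = [0.100356] × [0.0129357] = 0.00129818
  L_D = [0.0267743] × [0.00132244] = 3.54075e-05
Multiply by the mixture weights:
  w_A·L_A = 0.23 × 0.0215774 = 0.00496281
  w_B·L_B = 0.32 × 0.00375367 = 0.00120117
  w_C·L_C = 0.28 × 0.00129818 = 0.000363491
  w_D·L_D = 0.17 × 3.54075e-05 = 6.01928e-06
Sum: 0.00496281 + 0.00120117 + 0.000363491 + 6.01928e-06 = 0.0065335
Responsibility of Regime C: 0.000363491 / 0.0065335 ≈ 0.0556

0.0556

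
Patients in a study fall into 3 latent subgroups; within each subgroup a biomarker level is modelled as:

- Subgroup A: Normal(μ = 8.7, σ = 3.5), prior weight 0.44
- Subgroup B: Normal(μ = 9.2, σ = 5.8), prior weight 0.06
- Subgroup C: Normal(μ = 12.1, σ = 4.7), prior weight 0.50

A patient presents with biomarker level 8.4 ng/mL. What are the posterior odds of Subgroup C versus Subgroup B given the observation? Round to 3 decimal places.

7.616

Only the two components matter; the odds are (π_i f_i(x)) / (π_j f_j(x)).
Normal densities:
  L_A = (1/(3.5·√(2π)))·exp(−(8.4−8.7)²/(2·3.5²)) = 0.113984·exp(-0.00367) = 0.113566
  L_B = (1/(5.8·√(2π)))·exp(−(8.4−9.2)²/(2·5.8²)) = 0.068783·exp(-0.00951) = 0.068132
  L_C = (1/(4.7·√(2π)))·exp(−(8.4−12.1)²/(2·4.7²)) = 0.084881·exp(-0.30987) = 0.0622641
Posterior odds = (π_C·L_C) / (π_B·L_B) = (0.50·0.0622641) / (0.06·0.068132) = 0.0311321 / 0.00408792 ≈ 7.616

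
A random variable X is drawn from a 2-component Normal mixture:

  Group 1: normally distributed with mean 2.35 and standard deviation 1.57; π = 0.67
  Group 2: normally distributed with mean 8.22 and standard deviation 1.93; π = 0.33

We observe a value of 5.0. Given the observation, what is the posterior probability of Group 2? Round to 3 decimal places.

0.293

The responsibility of component k is π_k f_k(x) divided by Σ_j π_j f_j(x).
Normal densities:
  L_1 = 0.0611446
  L_2 = 0.0513943
Weight by the priors:
  π_1·L_1 = 0.67 × 0.0611446 = 0.0409669
  π_2·L_2 = 0.33 × 0.0513943 = 0.0169601
Denominator: 0.0409669 + 0.0169601 = 0.057927
P(Group 2 | the observation) = 0.0169601 / 0.057927 ≈ 0.293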